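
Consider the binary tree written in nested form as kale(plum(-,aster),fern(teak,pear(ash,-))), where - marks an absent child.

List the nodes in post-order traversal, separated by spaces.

aster plum teak ash pear fern kale

Post-order visits the left subtree, then the right subtree, then the node.
At kale: go left to plum.
  At plum: no left child.
  At plum: go right to aster.
    aster is a leaf — visit aster.
  Visit plum.
At kale: go right to fern.
  At fern: go left to teak.
    teak is a leaf — visit teak.
  At fern: go right to pear.
    At pear: go left to ash.
      ash is a leaf — visit ash.
    At pear: no right child.
    Visit pear.
  Visit fern.
Visit kale.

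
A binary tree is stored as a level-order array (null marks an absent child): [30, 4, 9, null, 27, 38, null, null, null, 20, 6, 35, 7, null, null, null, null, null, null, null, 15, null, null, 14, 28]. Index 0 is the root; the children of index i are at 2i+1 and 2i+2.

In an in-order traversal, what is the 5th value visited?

6

In-order visits the left subtree, then the node, then the right subtree.
At 30: go left to 4.
  At 4: no left child.
  Visit 4.
  At 4: go right to 27.
    At 27: go left to 20.
      At 20: no left child.
      Visit 20.
      At 20: go right to 15.
        15 is a leaf — visit 15.
    Visit 27.
    At 27: go right to 6.
      6 is a leaf — visit 6.
Visit 30.
At 30: go right to 9.
  At 9: go left to 38.
    At 38: go left to 35.
      At 35: go left to 14.
        14 is a leaf — visit 14.
      Visit 35.
      At 35: go right to 28.
        28 is a leaf — visit 28.
    Visit 38.
    At 38: go right to 7.
      7 is a leaf — visit 7.
  Visit 9.
  At 9: no right child.
Full in-order sequence: 4, 20, 15, 27, 6, 30, 14, 35, 28, 38, 7, 9.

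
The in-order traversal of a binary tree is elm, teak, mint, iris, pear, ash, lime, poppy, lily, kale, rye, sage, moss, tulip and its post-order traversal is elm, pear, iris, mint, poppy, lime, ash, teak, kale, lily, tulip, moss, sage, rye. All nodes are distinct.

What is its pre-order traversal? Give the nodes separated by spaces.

The last element of post-order is the root; it splits in-order into left and right subtrees.
Root rye: left subtree has 10 nodes {elm, teak, mint, iris, pear, ash, lime, poppy, lily, kale}, right has 3 {sage, moss, tulip}.
  Root lily: left subtree has 8 nodes {elm, teak, mint, iris, pear, ash, lime, poppy}, right has 1 {kale}.
    Root teak: left subtree has 1 node {elm}, right has 6 {mint, iris, pear, ash, lime, poppy}.
      Root ash: left subtree has 3 nodes {mint, iris, pear}, right has 2 {lime, poppy}.
        Root mint: left subtree has 0 nodes { }, right has 2 {iris, pear}.
          Root iris: left subtree has 0 nodes { }, right has 1 {pear}.
        Root lime: left subtree has 0 nodes { }, right has 1 {poppy}.
  Root sage: left subtree has 0 nodes { }, right has 2 {moss, tulip}.
    Root moss: left subtree has 0 nodes { }, right has 1 {tulip}.

rye lily teak elm ash mint iris pear lime poppy kale sage moss tulip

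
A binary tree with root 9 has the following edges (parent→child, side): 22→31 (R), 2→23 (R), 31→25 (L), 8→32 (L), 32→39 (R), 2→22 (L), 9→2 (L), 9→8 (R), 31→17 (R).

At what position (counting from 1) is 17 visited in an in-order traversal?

In-order visits the left subtree, then the node, then the right subtree.
At 9: go left to 2.
  At 2: go left to 22.
    At 22: no left child.
    Visit 22.
    At 22: go right to 31.
      At 31: go left to 25.
        25 is a leaf — visit 25.
      Visit 31.
      At 31: go right to 17.
        17 is a leaf — visit 17.
  Visit 2.
  At 2: go right to 23.
    23 is a leaf — visit 23.
Visit 9.
At 9: go right to 8.
  At 8: go left to 32.
    At 32: no left child.
    Visit 32.
    At 32: go right to 39.
      39 is a leaf — visit 39.
  Visit 8.
  At 8: no right child.
Full in-order sequence: 22, 25, 31, 17, 2, 23, 9, 32, 39, 8.

4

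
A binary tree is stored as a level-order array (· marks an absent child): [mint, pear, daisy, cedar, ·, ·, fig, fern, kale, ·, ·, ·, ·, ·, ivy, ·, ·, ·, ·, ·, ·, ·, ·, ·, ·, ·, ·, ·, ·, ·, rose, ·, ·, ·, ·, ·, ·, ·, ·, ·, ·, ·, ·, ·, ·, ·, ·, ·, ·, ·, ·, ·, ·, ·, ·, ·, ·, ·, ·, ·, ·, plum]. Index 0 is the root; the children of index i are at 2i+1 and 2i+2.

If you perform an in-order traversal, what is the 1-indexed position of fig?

In-order visits the left subtree, then the node, then the right subtree.
At mint: go left to pear.
  At pear: go left to cedar.
    At cedar: go left to fern.
      fern is a leaf — visit fern.
    Visit cedar.
    At cedar: go right to kale.
      kale is a leaf — visit kale.
  Visit pear.
  At pear: no right child.
Visit mint.
At mint: go right to daisy.
  At daisy: no left child.
  Visit daisy.
  At daisy: go right to fig.
    At fig: no left child.
    Visit fig.
    At fig: go right to ivy.
      At ivy: no left child.
      Visit ivy.
      At ivy: go right to rose.
        At rose: go left to plum.
          plum is a leaf — visit plum.
        Visit rose.
        At rose: no right child.
Full in-order sequence: fern, cedar, kale, pear, mint, daisy, fig, ivy, plum, rose.

7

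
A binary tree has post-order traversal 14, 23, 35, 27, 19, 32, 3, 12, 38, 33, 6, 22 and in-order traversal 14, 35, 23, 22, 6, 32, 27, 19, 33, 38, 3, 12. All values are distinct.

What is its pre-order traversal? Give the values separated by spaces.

22 35 14 23 6 33 32 19 27 38 12 3

The last element of post-order is the root; it splits in-order into left and right subtrees.
Root 22: left subtree has 3 nodes {14, 35, 23}, right has 8 {6, 32, 27, 19, 33, 38, 3, 12}.
  Root 35: left subtree has 1 node {14}, right has 1 {23}.
  Root 6: left subtree has 0 nodes { }, right has 7 {32, 27, 19, 33, 38, 3, 12}.
    Root 33: left subtree has 3 nodes {32, 27, 19}, right has 3 {38, 3, 12}.
      Root 32: left subtree has 0 nodes { }, right has 2 {27, 19}.
        Root 19: left subtree has 1 node {27}, right has 0 { }.
      Root 38: left subtree has 0 nodes { }, right has 2 {3, 12}.
        Root 12: left subtree has 1 node {3}, right has 0 { }.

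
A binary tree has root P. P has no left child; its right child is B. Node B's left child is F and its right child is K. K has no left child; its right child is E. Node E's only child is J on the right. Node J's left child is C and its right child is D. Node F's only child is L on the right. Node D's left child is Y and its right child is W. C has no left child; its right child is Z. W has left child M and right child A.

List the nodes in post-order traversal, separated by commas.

Post-order visits the left subtree, then the right subtree, then the node.
At P: no left child.
At P: go right to B.
  At B: go left to F.
    At F: no left child.
    At F: go right to L.
      L is a leaf — visit L.
    Visit F.
  At B: go right to K.
    At K: no left child.
    At K: go right to E.
      At E: no left child.
      At E: go right to J.
        At J: go left to C.
          At C: no left child.
          At C: go right to Z.
            Z is a leaf — visit Z.
          Visit C.
        At J: go right to D.
          At D: go left to Y.
            Y is a leaf — visit Y.
          At D: go right to W.
            At W: go left to M.
              M is a leaf — visit M.
            At W: go right to A.
              A is a leaf — visit A.
            Visit W.
          Visit D.
        Visit J.
      Visit E.
    Visit K.
  Visit B.
Visit P.

L, F, Z, C, Y, M, A, W, D, J, E, K, B, P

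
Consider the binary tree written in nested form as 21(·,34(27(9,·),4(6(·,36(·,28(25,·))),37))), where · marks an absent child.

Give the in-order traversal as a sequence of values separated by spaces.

21 9 27 34 6 36 25 28 4 37

In-order visits the left subtree, then the node, then the right subtree.
At 21: no left child.
Visit 21.
At 21: go right to 34.
  At 34: go left to 27.
    At 27: go left to 9.
      9 is a leaf — visit 9.
    Visit 27.
    At 27: no right child.
  Visit 34.
  At 34: go right to 4.
    At 4: go left to 6.
      At 6: no left child.
      Visit 6.
      At 6: go right to 36.
        At 36: no left child.
        Visit 36.
        At 36: go right to 28.
          At 28: go left to 25.
            25 is a leaf — visit 25.
          Visit 28.
          At 28: no right child.
    Visit 4.
    At 4: go right to 37.
      37 is a leaf — visit 37.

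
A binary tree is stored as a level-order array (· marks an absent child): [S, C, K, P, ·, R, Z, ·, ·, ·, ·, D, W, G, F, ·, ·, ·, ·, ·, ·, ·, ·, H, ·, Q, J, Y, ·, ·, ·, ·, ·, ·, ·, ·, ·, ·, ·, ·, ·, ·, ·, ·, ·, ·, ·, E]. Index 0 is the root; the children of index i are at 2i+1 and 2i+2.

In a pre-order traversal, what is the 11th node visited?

J

Pre-order visits the node, then its left subtree, then its right subtree.
Visit S.
At S: go left to C.
  Visit C.
  At C: go left to P.
    P is a leaf — visit P.
  At C: no right child.
At S: go right to K.
  Visit K.
  At K: go left to R.
    Visit R.
    At R: go left to D.
      Visit D.
      At D: go left to H.
        Visit H.
        At H: go left to E.
          E is a leaf — visit E.
        At H: no right child.
      At D: no right child.
    At R: go right to W.
      Visit W.
      At W: go left to Q.
        Q is a leaf — visit Q.
      At W: go right to J.
        J is a leaf — visit J.
  At K: go right to Z.
    Visit Z.
    At Z: go left to G.
      Visit G.
      At G: go left to Y.
        Y is a leaf — visit Y.
      At G: no right child.
    At Z: go right to F.
      F is a leaf — visit F.
Full pre-order sequence: S, C, P, K, R, D, H, E, W, Q, J, Z, G, Y, F.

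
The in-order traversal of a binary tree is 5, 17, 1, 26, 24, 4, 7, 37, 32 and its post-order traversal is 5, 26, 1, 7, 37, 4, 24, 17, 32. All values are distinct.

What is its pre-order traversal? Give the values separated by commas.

32, 17, 5, 24, 1, 26, 4, 37, 7

The last element of post-order is the root; it splits in-order into left and right subtrees.
Root 32: left subtree has 8 nodes {5, 17, 1, 26, 24, 4, 7, 37}, right has 0 { }.
  Root 17: left subtree has 1 node {5}, right has 6 {1, 26, 24, 4, 7, 37}.
    Root 24: left subtree has 2 nodes {1, 26}, right has 3 {4, 7, 37}.
      Root 1: left subtree has 0 nodes { }, right has 1 {26}.
      Root 4: left subtree has 0 nodes { }, right has 2 {7, 37}.
        Root 37: left subtree has 1 node {7}, right has 0 { }.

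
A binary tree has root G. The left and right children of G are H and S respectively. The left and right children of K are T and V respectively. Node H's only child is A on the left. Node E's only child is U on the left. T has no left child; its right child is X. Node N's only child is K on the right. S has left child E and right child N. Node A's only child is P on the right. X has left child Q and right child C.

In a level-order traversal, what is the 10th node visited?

T

Level-order visits nodes level by level from the root, left to right within each level.
Level 0: G
Level 1: H, S
Level 2: A, E, N
Level 3: P, U, K
Level 4: T, V
Level 5: X
Level 6: Q, C
Full level-order sequence: G, H, S, A, E, N, P, U, K, T, V, X, Q, C.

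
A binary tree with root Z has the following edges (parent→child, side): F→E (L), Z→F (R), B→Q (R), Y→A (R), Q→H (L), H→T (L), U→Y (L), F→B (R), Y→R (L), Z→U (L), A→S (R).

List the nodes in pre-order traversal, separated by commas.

Z, U, Y, R, A, S, F, E, B, Q, H, T

Pre-order visits the node, then its left subtree, then its right subtree.
Visit Z.
At Z: go left to U.
  Visit U.
  At U: go left to Y.
    Visit Y.
    At Y: go left to R.
      R is a leaf — visit R.
    At Y: go right to A.
      Visit A.
      At A: no left child.
      At A: go right to S.
        S is a leaf — visit S.
  At U: no right child.
At Z: go right to F.
  Visit F.
  At F: go left to E.
    E is a leaf — visit E.
  At F: go right to B.
    Visit B.
    At B: no left child.
    At B: go right to Q.
      Visit Q.
      At Q: go left to H.
        Visit H.
        At H: go left to T.
          T is a leaf — visit T.
        At H: no right child.
      At Q: no right child.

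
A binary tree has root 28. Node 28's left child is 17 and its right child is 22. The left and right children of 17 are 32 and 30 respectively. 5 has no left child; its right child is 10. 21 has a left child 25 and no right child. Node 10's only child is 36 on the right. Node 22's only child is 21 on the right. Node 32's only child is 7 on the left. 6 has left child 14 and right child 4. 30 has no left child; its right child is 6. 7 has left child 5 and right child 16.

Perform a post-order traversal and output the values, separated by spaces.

36 10 5 16 7 32 14 4 6 30 17 25 21 22 28

Post-order visits the left subtree, then the right subtree, then the node.
At 28: go left to 17.
  At 17: go left to 32.
    At 32: go left to 7.
      At 7: go left to 5.
        At 5: no left child.
        At 5: go right to 10.
          At 10: no left child.
          At 10: go right to 36.
            36 is a leaf — visit 36.
          Visit 10.
        Visit 5.
      At 7: go right to 16.
        16 is a leaf — visit 16.
      Visit 7.
    At 32: no right child.
    Visit 32.
  At 17: go right to 30.
    At 30: no left child.
    At 30: go right to 6.
      At 6: go left to 14.
        14 is a leaf — visit 14.
      At 6: go right to 4.
        4 is a leaf — visit 4.
      Visit 6.
    Visit 30.
  Visit 17.
At 28: go right to 22.
  At 22: no left child.
  At 22: go right to 21.
    At 21: go left to 25.
      25 is a leaf — visit 25.
    At 21: no right child.
    Visit 21.
  Visit 22.
Visit 28.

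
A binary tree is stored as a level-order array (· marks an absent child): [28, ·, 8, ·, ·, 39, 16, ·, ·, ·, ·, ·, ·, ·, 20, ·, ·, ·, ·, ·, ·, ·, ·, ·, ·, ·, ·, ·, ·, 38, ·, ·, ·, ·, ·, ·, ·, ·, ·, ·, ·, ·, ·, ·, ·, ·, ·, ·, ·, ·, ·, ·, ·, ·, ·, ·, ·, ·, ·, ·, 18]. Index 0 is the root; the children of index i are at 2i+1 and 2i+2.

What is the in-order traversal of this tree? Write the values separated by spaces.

In-order visits the left subtree, then the node, then the right subtree.
At 28: no left child.
Visit 28.
At 28: go right to 8.
  At 8: go left to 39.
    39 is a leaf — visit 39.
  Visit 8.
  At 8: go right to 16.
    At 16: no left child.
    Visit 16.
    At 16: go right to 20.
      At 20: go left to 38.
        At 38: no left child.
        Visit 38.
        At 38: go right to 18.
          18 is a leaf — visit 18.
      Visit 20.
      At 20: no right child.

28 39 8 16 38 18 20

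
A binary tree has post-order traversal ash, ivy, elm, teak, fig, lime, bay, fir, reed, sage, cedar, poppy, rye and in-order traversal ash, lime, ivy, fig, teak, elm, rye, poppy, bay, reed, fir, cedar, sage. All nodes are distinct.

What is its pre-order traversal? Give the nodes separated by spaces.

The last element of post-order is the root; it splits in-order into left and right subtrees.
Root rye: left subtree has 6 nodes {ash, lime, ivy, fig, teak, elm}, right has 6 {poppy, bay, reed, fir, cedar, sage}.
  Root lime: left subtree has 1 node {ash}, right has 4 {ivy, fig, teak, elm}.
    Root fig: left subtree has 1 node {ivy}, right has 2 {teak, elm}.
      Root teak: left subtree has 0 nodes { }, right has 1 {elm}.
  Root poppy: left subtree has 0 nodes { }, right has 5 {bay, reed, fir, cedar, sage}.
    Root cedar: left subtree has 3 nodes {bay, reed, fir}, right has 1 {sage}.
      Root reed: left subtree has 1 node {bay}, right has 1 {fir}.

rye lime ash fig ivy teak elm poppy cedar reed bay fir sage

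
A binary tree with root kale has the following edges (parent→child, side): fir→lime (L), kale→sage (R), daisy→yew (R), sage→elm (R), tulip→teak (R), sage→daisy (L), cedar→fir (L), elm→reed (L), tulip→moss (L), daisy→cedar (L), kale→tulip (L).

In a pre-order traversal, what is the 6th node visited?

Pre-order visits the node, then its left subtree, then its right subtree.
Visit kale.
At kale: go left to tulip.
  Visit tulip.
  At tulip: go left to moss.
    moss is a leaf — visit moss.
  At tulip: go right to teak.
    teak is a leaf — visit teak.
At kale: go right to sage.
  Visit sage.
  At sage: go left to daisy.
    Visit daisy.
    At daisy: go left to cedar.
      Visit cedar.
      At cedar: go left to fir.
        Visit fir.
        At fir: go left to lime.
          lime is a leaf — visit lime.
        At fir: no right child.
      At cedar: no right child.
    At daisy: go right to yew.
      yew is a leaf — visit yew.
  At sage: go right to elm.
    Visit elm.
    At elm: go left to reed.
      reed is a leaf — visit reed.
    At elm: no right child.
Full pre-order sequence: kale, tulip, moss, teak, sage, daisy, cedar, fir, lime, yew, elm, reed.

daisy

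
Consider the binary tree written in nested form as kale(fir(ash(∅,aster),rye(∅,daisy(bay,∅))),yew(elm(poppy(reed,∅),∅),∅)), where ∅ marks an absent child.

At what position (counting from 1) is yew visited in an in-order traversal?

11

In-order visits the left subtree, then the node, then the right subtree.
At kale: go left to fir.
  At fir: go left to ash.
    At ash: no left child.
    Visit ash.
    At ash: go right to aster.
      aster is a leaf — visit aster.
  Visit fir.
  At fir: go right to rye.
    At rye: no left child.
    Visit rye.
    At rye: go right to daisy.
      At daisy: go left to bay.
        bay is a leaf — visit bay.
      Visit daisy.
      At daisy: no right child.
Visit kale.
At kale: go right to yew.
  At yew: go left to elm.
    At elm: go left to poppy.
      At poppy: go left to reed.
        reed is a leaf — visit reed.
      Visit poppy.
      At poppy: no right child.
    Visit elm.
    At elm: no right child.
  Visit yew.
  At yew: no right child.
Full in-order sequence: ash, aster, fir, rye, bay, daisy, kale, reed, poppy, elm, yew.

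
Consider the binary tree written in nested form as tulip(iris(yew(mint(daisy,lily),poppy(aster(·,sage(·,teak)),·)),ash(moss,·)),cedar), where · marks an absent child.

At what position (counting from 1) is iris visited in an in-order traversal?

9

In-order visits the left subtree, then the node, then the right subtree.
At tulip: go left to iris.
  At iris: go left to yew.
    At yew: go left to mint.
      At mint: go left to daisy.
        daisy is a leaf — visit daisy.
      Visit mint.
      At mint: go right to lily.
        lily is a leaf — visit lily.
    Visit yew.
    At yew: go right to poppy.
      At poppy: go left to aster.
        At aster: no left child.
        Visit aster.
        At aster: go right to sage.
          At sage: no left child.
          Visit sage.
          At sage: go right to teak.
            teak is a leaf — visit teak.
      Visit poppy.
      At poppy: no right child.
  Visit iris.
  At iris: go right to ash.
    At ash: go left to moss.
      moss is a leaf — visit moss.
    Visit ash.
    At ash: no right child.
Visit tulip.
At tulip: go right to cedar.
  cedar is a leaf — visit cedar.
Full in-order sequence: daisy, mint, lily, yew, aster, sage, teak, poppy, iris, moss, ash, tulip, cedar.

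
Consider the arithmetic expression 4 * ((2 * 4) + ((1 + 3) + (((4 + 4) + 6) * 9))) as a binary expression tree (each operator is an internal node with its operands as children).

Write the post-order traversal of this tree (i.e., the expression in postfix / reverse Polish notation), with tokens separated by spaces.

Post-order on an expression tree gives postfix notation: for each operator, emit left operand, right operand, then the operator.

4 2 4 * 1 3 + 4 4 + 6 + 9 * + + *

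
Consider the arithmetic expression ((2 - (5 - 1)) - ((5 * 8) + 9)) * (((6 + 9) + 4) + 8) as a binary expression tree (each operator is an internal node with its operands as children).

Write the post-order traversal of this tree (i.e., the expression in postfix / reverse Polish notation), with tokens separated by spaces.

Post-order on an expression tree gives postfix notation: for each operator, emit left operand, right operand, then the operator.

2 5 1 - - 5 8 * 9 + - 6 9 + 4 + 8 + *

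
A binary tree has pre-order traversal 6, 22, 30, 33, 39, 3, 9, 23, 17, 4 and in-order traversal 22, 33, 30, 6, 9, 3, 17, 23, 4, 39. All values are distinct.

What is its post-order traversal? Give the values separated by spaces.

33 30 22 9 17 4 23 3 39 6

The first element of pre-order is the root; it splits in-order into left and right subtrees.
Root 6: left subtree has 3 nodes {22, 33, 30}, right has 6 {9, 3, 17, 23, 4, 39}.
  Root 22: left subtree has 0 nodes { }, right has 2 {33, 30}.
    Root 30: left subtree has 1 node {33}, right has 0 { }.
  Root 39: left subtree has 5 nodes {9, 3, 17, 23, 4}, right has 0 { }.
    Root 3: left subtree has 1 node {9}, right has 3 {17, 23, 4}.
      Root 23: left subtree has 1 node {17}, right has 1 {4}.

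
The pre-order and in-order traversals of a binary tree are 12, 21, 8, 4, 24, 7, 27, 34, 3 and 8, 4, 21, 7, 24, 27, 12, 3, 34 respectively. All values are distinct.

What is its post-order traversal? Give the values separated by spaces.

4 8 7 27 24 21 3 34 12

The first element of pre-order is the root; it splits in-order into left and right subtrees.
Root 12: left subtree has 6 nodes {8, 4, 21, 7, 24, 27}, right has 2 {3, 34}.
  Root 21: left subtree has 2 nodes {8, 4}, right has 3 {7, 24, 27}.
    Root 8: left subtree has 0 nodes { }, right has 1 {4}.
    Root 24: left subtree has 1 node {7}, right has 1 {27}.
  Root 34: left subtree has 1 node {3}, right has 0 { }.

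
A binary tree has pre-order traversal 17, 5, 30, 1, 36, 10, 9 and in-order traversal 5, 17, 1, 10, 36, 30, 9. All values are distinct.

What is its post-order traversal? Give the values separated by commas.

The first element of pre-order is the root; it splits in-order into left and right subtrees.
Root 17: left subtree has 1 node {5}, right has 5 {1, 10, 36, 30, 9}.
  Root 30: left subtree has 3 nodes {1, 10, 36}, right has 1 {9}.
    Root 1: left subtree has 0 nodes { }, right has 2 {10, 36}.
      Root 36: left subtree has 1 node {10}, right has 0 { }.

5, 10, 36, 1, 9, 30, 17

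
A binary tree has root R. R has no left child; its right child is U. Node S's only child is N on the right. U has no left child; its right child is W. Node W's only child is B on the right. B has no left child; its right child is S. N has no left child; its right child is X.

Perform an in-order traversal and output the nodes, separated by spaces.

In-order visits the left subtree, then the node, then the right subtree.
At R: no left child.
Visit R.
At R: go right to U.
  At U: no left child.
  Visit U.
  At U: go right to W.
    At W: no left child.
    Visit W.
    At W: go right to B.
      At B: no left child.
      Visit B.
      At B: go right to S.
        At S: no left child.
        Visit S.
        At S: go right to N.
          At N: no left child.
          Visit N.
          At N: go right to X.
            X is a leaf — visit X.

R U W B S N X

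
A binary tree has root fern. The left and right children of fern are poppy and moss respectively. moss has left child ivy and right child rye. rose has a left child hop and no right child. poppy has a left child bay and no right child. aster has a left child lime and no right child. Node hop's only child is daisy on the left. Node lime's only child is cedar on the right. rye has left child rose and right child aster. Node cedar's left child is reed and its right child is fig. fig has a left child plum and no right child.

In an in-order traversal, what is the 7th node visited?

hop

In-order visits the left subtree, then the node, then the right subtree.
At fern: go left to poppy.
  At poppy: go left to bay.
    bay is a leaf — visit bay.
  Visit poppy.
  At poppy: no right child.
Visit fern.
At fern: go right to moss.
  At moss: go left to ivy.
    ivy is a leaf — visit ivy.
  Visit moss.
  At moss: go right to rye.
    At rye: go left to rose.
      At rose: go left to hop.
        At hop: go left to daisy.
          daisy is a leaf — visit daisy.
        Visit hop.
        At hop: no right child.
      Visit rose.
      At rose: no right child.
    Visit rye.
    At rye: go right to aster.
      At aster: go left to lime.
        At lime: no left child.
        Visit lime.
        At lime: go right to cedar.
          At cedar: go left to reed.
            reed is a leaf — visit reed.
          Visit cedar.
          At cedar: go right to fig.
            At fig: go left to plum.
              plum is a leaf — visit plum.
            Visit fig.
            At fig: no right child.
      Visit aster.
      At aster: no right child.
Full in-order sequence: bay, poppy, fern, ivy, moss, daisy, hop, rose, rye, lime, reed, cedar, plum, fig, aster.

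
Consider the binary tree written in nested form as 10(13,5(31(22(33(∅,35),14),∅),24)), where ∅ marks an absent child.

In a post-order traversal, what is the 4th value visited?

14

Post-order visits the left subtree, then the right subtree, then the node.
At 10: go left to 13.
  13 is a leaf — visit 13.
At 10: go right to 5.
  At 5: go left to 31.
    At 31: go left to 22.
      At 22: go left to 33.
        At 33: no left child.
        At 33: go right to 35.
          35 is a leaf — visit 35.
        Visit 33.
      At 22: go right to 14.
        14 is a leaf — visit 14.
      Visit 22.
    At 31: no right child.
    Visit 31.
  At 5: go right to 24.
    24 is a leaf — visit 24.
  Visit 5.
Visit 10.
Full post-order sequence: 13, 35, 33, 14, 22, 31, 24, 5, 10.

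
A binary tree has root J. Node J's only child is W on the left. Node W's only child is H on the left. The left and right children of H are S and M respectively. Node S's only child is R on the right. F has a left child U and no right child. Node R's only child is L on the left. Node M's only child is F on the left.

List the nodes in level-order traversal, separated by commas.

J, W, H, S, M, R, F, L, U

Level-order visits nodes level by level from the root, left to right within each level.
Level 0: J
Level 1: W
Level 2: H
Level 3: S, M
Level 4: R, F
Level 5: L, U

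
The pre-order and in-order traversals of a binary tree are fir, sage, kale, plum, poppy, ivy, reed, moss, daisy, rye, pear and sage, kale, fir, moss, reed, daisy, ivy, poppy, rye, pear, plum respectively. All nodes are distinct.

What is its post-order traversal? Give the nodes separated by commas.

The first element of pre-order is the root; it splits in-order into left and right subtrees.
Root fir: left subtree has 2 nodes {sage, kale}, right has 8 {moss, reed, daisy, ivy, poppy, rye, pear, plum}.
  Root sage: left subtree has 0 nodes { }, right has 1 {kale}.
  Root plum: left subtree has 7 nodes {moss, reed, daisy, ivy, poppy, rye, pear}, right has 0 { }.
    Root poppy: left subtree has 4 nodes {moss, reed, daisy, ivy}, right has 2 {rye, pear}.
      Root ivy: left subtree has 3 nodes {moss, reed, daisy}, right has 0 { }.
        Root reed: left subtree has 1 node {moss}, right has 1 {daisy}.
      Root rye: left subtree has 0 nodes { }, right has 1 {pear}.

kale, sage, moss, daisy, reed, ivy, pear, rye, poppy, plum, fir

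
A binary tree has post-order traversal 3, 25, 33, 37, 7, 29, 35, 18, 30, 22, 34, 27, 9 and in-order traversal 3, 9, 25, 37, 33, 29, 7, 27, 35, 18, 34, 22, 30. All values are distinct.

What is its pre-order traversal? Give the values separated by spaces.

9 3 27 29 37 25 33 7 34 18 35 22 30

The last element of post-order is the root; it splits in-order into left and right subtrees.
Root 9: left subtree has 1 node {3}, right has 11 {25, 37, 33, 29, 7, 27, 35, 18, 34, 22, 30}.
  Root 27: left subtree has 5 nodes {25, 37, 33, 29, 7}, right has 5 {35, 18, 34, 22, 30}.
    Root 29: left subtree has 3 nodes {25, 37, 33}, right has 1 {7}.
      Root 37: left subtree has 1 node {25}, right has 1 {33}.
    Root 34: left subtree has 2 nodes {35, 18}, right has 2 {22, 30}.
      Root 18: left subtree has 1 node {35}, right has 0 { }.
      Root 22: left subtree has 0 nodes { }, right has 1 {30}.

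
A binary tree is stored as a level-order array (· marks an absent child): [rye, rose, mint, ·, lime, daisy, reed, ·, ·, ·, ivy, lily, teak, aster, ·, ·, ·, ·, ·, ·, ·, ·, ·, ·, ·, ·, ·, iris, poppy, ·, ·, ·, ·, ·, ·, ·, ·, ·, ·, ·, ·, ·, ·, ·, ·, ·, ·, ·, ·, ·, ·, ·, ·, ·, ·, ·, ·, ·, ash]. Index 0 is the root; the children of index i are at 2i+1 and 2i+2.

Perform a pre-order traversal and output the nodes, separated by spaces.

rye rose lime ivy mint daisy lily teak reed aster iris poppy ash

Pre-order visits the node, then its left subtree, then its right subtree.
Visit rye.
At rye: go left to rose.
  Visit rose.
  At rose: no left child.
  At rose: go right to lime.
    Visit lime.
    At lime: no left child.
    At lime: go right to ivy.
      ivy is a leaf — visit ivy.
At rye: go right to mint.
  Visit mint.
  At mint: go left to daisy.
    Visit daisy.
    At daisy: go left to lily.
      lily is a leaf — visit lily.
    At daisy: go right to teak.
      teak is a leaf — visit teak.
  At mint: go right to reed.
    Visit reed.
    At reed: go left to aster.
      Visit aster.
      At aster: go left to iris.
        iris is a leaf — visit iris.
      At aster: go right to poppy.
        Visit poppy.
        At poppy: no left child.
        At poppy: go right to ash.
          ash is a leaf — visit ash.
    At reed: no right child.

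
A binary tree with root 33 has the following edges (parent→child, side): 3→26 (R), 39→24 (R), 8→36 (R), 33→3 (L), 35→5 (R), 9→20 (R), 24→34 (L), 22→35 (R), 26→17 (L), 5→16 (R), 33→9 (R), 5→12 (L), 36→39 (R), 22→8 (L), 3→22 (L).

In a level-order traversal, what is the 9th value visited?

17

Level-order visits nodes level by level from the root, left to right within each level.
Level 0: 33
Level 1: 3, 9
Level 2: 22, 26, 20
Level 3: 8, 35, 17
Level 4: 36, 5
Level 5: 39, 12, 16
Level 6: 24
Level 7: 34
Full level-order sequence: 33, 3, 9, 22, 26, 20, 8, 35, 17, 36, 5, 39, 12, 16, 24, 34.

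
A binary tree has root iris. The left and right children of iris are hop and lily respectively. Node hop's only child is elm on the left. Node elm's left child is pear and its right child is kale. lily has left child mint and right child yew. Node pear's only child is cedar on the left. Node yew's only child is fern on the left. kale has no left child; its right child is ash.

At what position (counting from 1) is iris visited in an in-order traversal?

In-order visits the left subtree, then the node, then the right subtree.
At iris: go left to hop.
  At hop: go left to elm.
    At elm: go left to pear.
      At pear: go left to cedar.
        cedar is a leaf — visit cedar.
      Visit pear.
      At pear: no right child.
    Visit elm.
    At elm: go right to kale.
      At kale: no left child.
      Visit kale.
      At kale: go right to ash.
        ash is a leaf — visit ash.
  Visit hop.
  At hop: no right child.
Visit iris.
At iris: go right to lily.
  At lily: go left to mint.
    mint is a leaf — visit mint.
  Visit lily.
  At lily: go right to yew.
    At yew: go left to fern.
      fern is a leaf — visit fern.
    Visit yew.
    At yew: no right child.
Full in-order sequence: cedar, pear, elm, kale, ash, hop, iris, mint, lily, fern, yew.

7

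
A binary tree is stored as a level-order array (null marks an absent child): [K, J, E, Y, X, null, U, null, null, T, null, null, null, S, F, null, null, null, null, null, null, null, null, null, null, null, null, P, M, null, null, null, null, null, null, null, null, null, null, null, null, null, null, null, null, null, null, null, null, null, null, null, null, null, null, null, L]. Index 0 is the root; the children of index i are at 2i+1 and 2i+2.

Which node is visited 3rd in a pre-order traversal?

Y

Pre-order visits the node, then its left subtree, then its right subtree.
Visit K.
At K: go left to J.
  Visit J.
  At J: go left to Y.
    Y is a leaf — visit Y.
  At J: go right to X.
    Visit X.
    At X: go left to T.
      T is a leaf — visit T.
    At X: no right child.
At K: go right to E.
  Visit E.
  At E: no left child.
  At E: go right to U.
    Visit U.
    At U: go left to S.
      Visit S.
      At S: go left to P.
        Visit P.
        At P: no left child.
        At P: go right to L.
          L is a leaf — visit L.
      At S: go right to M.
        M is a leaf — visit M.
    At U: go right to F.
      F is a leaf — visit F.
Full pre-order sequence: K, J, Y, X, T, E, U, S, P, L, M, F.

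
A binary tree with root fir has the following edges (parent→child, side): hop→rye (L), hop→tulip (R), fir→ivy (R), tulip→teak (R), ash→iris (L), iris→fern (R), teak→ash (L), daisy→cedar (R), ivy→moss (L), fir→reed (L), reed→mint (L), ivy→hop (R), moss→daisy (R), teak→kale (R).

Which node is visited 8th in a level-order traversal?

Level-order visits nodes level by level from the root, left to right within each level.
Level 0: fir
Level 1: reed, ivy
Level 2: mint, moss, hop
Level 3: daisy, rye, tulip
Level 4: cedar, teak
Level 5: ash, kale
Level 6: iris
Level 7: fern
Full level-order sequence: fir, reed, ivy, mint, moss, hop, daisy, rye, tulip, cedar, teak, ash, kale, iris, fern.

rye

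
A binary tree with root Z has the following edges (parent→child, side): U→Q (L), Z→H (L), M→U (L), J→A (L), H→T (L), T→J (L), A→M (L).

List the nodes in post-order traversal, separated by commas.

Post-order visits the left subtree, then the right subtree, then the node.
At Z: go left to H.
  At H: go left to T.
    At T: go left to J.
      At J: go left to A.
        At A: go left to M.
          At M: go left to U.
            At U: go left to Q.
              Q is a leaf — visit Q.
            At U: no right child.
            Visit U.
          At M: no right child.
          Visit M.
        At A: no right child.
        Visit A.
      At J: no right child.
      Visit J.
    At T: no right child.
    Visit T.
  At H: no right child.
  Visit H.
At Z: no right child.
Visit Z.

Q, U, M, A, J, T, H, Z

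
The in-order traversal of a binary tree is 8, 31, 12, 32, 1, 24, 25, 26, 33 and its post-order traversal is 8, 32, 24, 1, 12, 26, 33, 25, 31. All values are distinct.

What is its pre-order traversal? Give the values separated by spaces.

The last element of post-order is the root; it splits in-order into left and right subtrees.
Root 31: left subtree has 1 node {8}, right has 7 {12, 32, 1, 24, 25, 26, 33}.
  Root 25: left subtree has 4 nodes {12, 32, 1, 24}, right has 2 {26, 33}.
    Root 12: left subtree has 0 nodes { }, right has 3 {32, 1, 24}.
      Root 1: left subtree has 1 node {32}, right has 1 {24}.
    Root 33: left subtree has 1 node {26}, right has 0 { }.

31 8 25 12 1 32 24 33 26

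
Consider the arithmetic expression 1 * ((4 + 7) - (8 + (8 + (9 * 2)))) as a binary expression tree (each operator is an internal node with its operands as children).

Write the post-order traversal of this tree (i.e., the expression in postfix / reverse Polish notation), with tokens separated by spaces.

1 4 7 + 8 8 9 2 * + + - *

Post-order on an expression tree gives postfix notation: for each operator, emit left operand, right operand, then the operator.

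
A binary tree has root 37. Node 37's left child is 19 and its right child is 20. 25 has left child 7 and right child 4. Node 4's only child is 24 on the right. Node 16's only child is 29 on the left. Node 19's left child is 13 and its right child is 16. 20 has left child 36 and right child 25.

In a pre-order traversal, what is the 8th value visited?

25

Pre-order visits the node, then its left subtree, then its right subtree.
Visit 37.
At 37: go left to 19.
  Visit 19.
  At 19: go left to 13.
    13 is a leaf — visit 13.
  At 19: go right to 16.
    Visit 16.
    At 16: go left to 29.
      29 is a leaf — visit 29.
    At 16: no right child.
At 37: go right to 20.
  Visit 20.
  At 20: go left to 36.
    36 is a leaf — visit 36.
  At 20: go right to 25.
    Visit 25.
    At 25: go left to 7.
      7 is a leaf — visit 7.
    At 25: go right to 4.
      Visit 4.
      At 4: no left child.
      At 4: go right to 24.
        24 is a leaf — visit 24.
Full pre-order sequence: 37, 19, 13, 16, 29, 20, 36, 25, 7, 4, 24.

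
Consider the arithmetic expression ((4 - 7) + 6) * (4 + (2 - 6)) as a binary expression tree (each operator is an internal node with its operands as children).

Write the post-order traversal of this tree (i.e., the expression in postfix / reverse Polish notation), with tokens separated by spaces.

Post-order on an expression tree gives postfix notation: for each operator, emit left operand, right operand, then the operator.

4 7 - 6 + 4 2 6 - + *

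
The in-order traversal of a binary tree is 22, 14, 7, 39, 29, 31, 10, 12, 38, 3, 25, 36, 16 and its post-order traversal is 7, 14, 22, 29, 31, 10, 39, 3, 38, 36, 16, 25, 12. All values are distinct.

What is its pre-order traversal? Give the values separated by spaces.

12 39 22 14 7 10 31 29 25 38 3 16 36

The last element of post-order is the root; it splits in-order into left and right subtrees.
Root 12: left subtree has 7 nodes {22, 14, 7, 39, 29, 31, 10}, right has 5 {38, 3, 25, 36, 16}.
  Root 39: left subtree has 3 nodes {22, 14, 7}, right has 3 {29, 31, 10}.
    Root 22: left subtree has 0 nodes { }, right has 2 {14, 7}.
      Root 14: left subtree has 0 nodes { }, right has 1 {7}.
    Root 10: left subtree has 2 nodes {29, 31}, right has 0 { }.
      Root 31: left subtree has 1 node {29}, right has 0 { }.
  Root 25: left subtree has 2 nodes {38, 3}, right has 2 {36, 16}.
    Root 38: left subtree has 0 nodes { }, right has 1 {3}.
    Root 16: left subtree has 1 node {36}, right has 0 { }.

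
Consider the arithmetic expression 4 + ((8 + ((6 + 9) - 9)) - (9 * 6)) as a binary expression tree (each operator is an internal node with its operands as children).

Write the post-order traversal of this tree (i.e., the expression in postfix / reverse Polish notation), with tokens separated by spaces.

Post-order on an expression tree gives postfix notation: for each operator, emit left operand, right operand, then the operator.

4 8 6 9 + 9 - + 9 6 * - +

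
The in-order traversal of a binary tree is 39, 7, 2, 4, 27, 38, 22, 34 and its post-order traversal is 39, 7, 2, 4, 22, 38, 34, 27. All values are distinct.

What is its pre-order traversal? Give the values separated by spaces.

27 4 2 7 39 34 38 22

The last element of post-order is the root; it splits in-order into left and right subtrees.
Root 27: left subtree has 4 nodes {39, 7, 2, 4}, right has 3 {38, 22, 34}.
  Root 4: left subtree has 3 nodes {39, 7, 2}, right has 0 { }.
    Root 2: left subtree has 2 nodes {39, 7}, right has 0 { }.
      Root 7: left subtree has 1 node {39}, right has 0 { }.
  Root 34: left subtree has 2 nodes {38, 22}, right has 0 { }.
    Root 38: left subtree has 0 nodes { }, right has 1 {22}.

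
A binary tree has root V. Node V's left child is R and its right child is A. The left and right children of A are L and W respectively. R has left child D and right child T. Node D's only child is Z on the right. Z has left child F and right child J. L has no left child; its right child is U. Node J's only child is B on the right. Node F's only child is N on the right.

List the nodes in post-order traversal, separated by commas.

N, F, B, J, Z, D, T, R, U, L, W, A, V

Post-order visits the left subtree, then the right subtree, then the node.
At V: go left to R.
  At R: go left to D.
    At D: no left child.
    At D: go right to Z.
      At Z: go left to F.
        At F: no left child.
        At F: go right to N.
          N is a leaf — visit N.
        Visit F.
      At Z: go right to J.
        At J: no left child.
        At J: go right to B.
          B is a leaf — visit B.
        Visit J.
      Visit Z.
    Visit D.
  At R: go right to T.
    T is a leaf — visit T.
  Visit R.
At V: go right to A.
  At A: go left to L.
    At L: no left child.
    At L: go right to U.
      U is a leaf — visit U.
    Visit L.
  At A: go right to W.
    W is a leaf — visit W.
  Visit A.
Visit V.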